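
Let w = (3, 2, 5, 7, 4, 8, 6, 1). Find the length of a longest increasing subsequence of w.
4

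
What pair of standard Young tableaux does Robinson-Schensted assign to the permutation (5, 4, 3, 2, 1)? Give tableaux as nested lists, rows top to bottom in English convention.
Insert each entry of the permutation into P by Schensted row insertion, recording in Q the position of each new cell.

After inserting 5: P = [[5]].
After inserting 4: P = [[4], [5]].
After inserting 3: P = [[3], [4], [5]].
After inserting 2: P = [[2], [3], [4], [5]].
After inserting 1: P = [[1], [2], [3], [4], [5]].

So P = [[1], [2], [3], [4], [5]], Q = [[1], [2], [3], [4], [5]].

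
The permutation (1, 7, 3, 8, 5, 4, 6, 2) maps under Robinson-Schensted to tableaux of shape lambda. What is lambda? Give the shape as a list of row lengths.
[4, 2, 1, 1]

Row-insert each entry into an empty tableau.

After inserting 1: P = [[1]].
After inserting 7: P = [[1, 7]].
After inserting 3: P = [[1, 3], [7]].
After inserting 8: P = [[1, 3, 8], [7]].
After inserting 5: P = [[1, 3, 5], [7, 8]].
After inserting 4: P = [[1, 3, 4], [5, 8], [7]].
After inserting 6: P = [[1, 3, 4, 6], [5, 8], [7]].
After inserting 2: P = [[1, 2, 4, 6], [3, 8], [5], [7]].

The final insertion tableau P = [[1, 2, 4, 6], [3, 8], [5], [7]] has shape [4, 2, 1, 1].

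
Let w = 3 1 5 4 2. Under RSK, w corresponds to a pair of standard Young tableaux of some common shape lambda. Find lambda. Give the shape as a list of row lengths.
Row-insert each entry into an empty tableau.

After inserting 3: P = [[3]].
After inserting 1: P = [[1], [3]].
After inserting 5: P = [[1, 5], [3]].
After inserting 4: P = [[1, 4], [3, 5]].
After inserting 2: P = [[1, 2], [3, 4], [5]].

The final insertion tableau P = [[1, 2], [3, 4], [5]] has shape [2, 2, 1].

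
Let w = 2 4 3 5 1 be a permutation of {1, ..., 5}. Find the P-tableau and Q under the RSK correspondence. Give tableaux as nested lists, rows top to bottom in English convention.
Insert each entry of the permutation into P by Schensted row insertion, recording in Q the position of each new cell.

Insert 2: appended to row 1. P = [[2]].
Insert 4: appended to row 1. P = [[2, 4]].
Insert 3: 3 bumps 4 from row 1; 4 starts row 2. P = [[2, 3], [4]].
Insert 5: appended to row 1. P = [[2, 3, 5], [4]].
Insert 1: 1 bumps 2 from row 1; 2 bumps 4 from row 2; 4 starts row 3. P = [[1, 3, 5], [2], [4]].

So P = [[1, 3, 5], [2], [4]], Q = [[1, 2, 4], [3], [5]].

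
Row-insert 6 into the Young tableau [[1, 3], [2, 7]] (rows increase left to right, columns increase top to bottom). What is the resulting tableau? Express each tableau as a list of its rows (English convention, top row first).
6 is larger than every entry of row 1, so it is appended to row 1. The new tableau is [[1, 3, 6], [2, 7]].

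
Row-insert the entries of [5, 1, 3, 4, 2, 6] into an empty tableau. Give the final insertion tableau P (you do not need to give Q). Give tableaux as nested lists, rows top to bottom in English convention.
Insert 5: appended to row 1. P = [[5]].
Insert 1: 1 bumps 5 from row 1; 5 starts row 2. P = [[1], [5]].
Insert 3: appended to row 1. P = [[1, 3], [5]].
Insert 4: appended to row 1. P = [[1, 3, 4], [5]].
Insert 2: 2 bumps 3 from row 1; 3 bumps 5 from row 2; 5 starts row 3. P = [[1, 2, 4], [3], [5]].
Insert 6: appended to row 1. P = [[1, 2, 4, 6], [3], [5]].

So P = [[1, 2, 4, 6], [3], [5]].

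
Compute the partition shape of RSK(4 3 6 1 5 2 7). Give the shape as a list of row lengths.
[3, 2, 2]

Row-insert each entry into an empty tableau.

After inserting 4: P = [[4]].
After inserting 3: P = [[3], [4]].
After inserting 6: P = [[3, 6], [4]].
After inserting 1: P = [[1, 6], [3], [4]].
After inserting 5: P = [[1, 5], [3, 6], [4]].
After inserting 2: P = [[1, 2], [3, 5], [4, 6]].
After inserting 7: P = [[1, 2, 7], [3, 5], [4, 6]].

The final insertion tableau P = [[1, 2, 7], [3, 5], [4, 6]] has shape [3, 2, 2].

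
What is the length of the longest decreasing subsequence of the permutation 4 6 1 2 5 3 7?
3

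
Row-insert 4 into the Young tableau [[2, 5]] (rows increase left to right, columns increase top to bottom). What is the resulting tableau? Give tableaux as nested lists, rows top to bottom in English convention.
In row 1, 4 replaces 5 (the leftmost entry greater than 4); 5 is bumped to row 2. 5 starts a new row 2. The new tableau is [[2, 4], [5]].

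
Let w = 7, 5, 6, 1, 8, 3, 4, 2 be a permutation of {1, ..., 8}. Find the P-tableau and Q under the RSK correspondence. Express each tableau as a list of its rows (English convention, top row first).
Insert each entry of the permutation into P by Schensted row insertion, recording in Q the position of each new cell.

Insert 7: appended to row 1. P = [[7]], Q = [[1]].
Insert 5: 5 bumps 7 from row 1; 7 starts row 2. P = [[5], [7]], Q = [[1], [2]].
Insert 6: appended to row 1. P = [[5, 6], [7]], Q = [[1, 3], [2]].
Insert 1: 1 bumps 5 from row 1; 5 bumps 7 from row 2; 7 starts row 3. P = [[1, 6], [5], [7]], Q = [[1, 3], [2], [4]].
Insert 8: appended to row 1. P = [[1, 6, 8], [5], [7]], Q = [[1, 3, 5], [2], [4]].
Insert 3: 3 bumps 6 from row 1; 6 appends to row 2. P = [[1, 3, 8], [5, 6], [7]], Q = [[1, 3, 5], [2, 6], [4]].
Insert 4: 4 bumps 8 from row 1; 8 appends to row 2. P = [[1, 3, 4], [5, 6, 8], [7]], Q = [[1, 3, 5], [2, 6, 7], [4]].
Insert 2: 2 bumps 3 from row 1; 3 bumps 5 from row 2; 5 bumps 7 from row 3; 7 starts row 4. P = [[1, 2, 4], [3, 6, 8], [5], [7]], Q = [[1, 3, 5], [2, 6, 7], [4], [8]].

So P = [[1, 2, 4], [3, 6, 8], [5], [7]], Q = [[1, 3, 5], [2, 6, 7], [4], [8]].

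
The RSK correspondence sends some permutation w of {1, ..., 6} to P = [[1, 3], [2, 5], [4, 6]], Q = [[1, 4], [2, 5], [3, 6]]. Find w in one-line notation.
4 2 1 6 5 3

Reverse RSK: for i = n, n-1, ..., 1, locate i in Q, remove the corresponding corner cell from P, and reverse-bump its entry up through P; the value ejected from row 1 is w(i).

So w = 4 2 1 6 5 3.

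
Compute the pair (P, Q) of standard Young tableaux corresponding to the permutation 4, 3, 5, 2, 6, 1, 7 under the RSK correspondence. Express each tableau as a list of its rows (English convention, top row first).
Insert each entry of the permutation into P by Schensted row insertion, recording in Q the position of each new cell.

Insert 4: appended to row 1. P = [[4]], Q = [[1]].
Insert 3: 3 bumps 4 from row 1; 4 starts row 2. P = [[3], [4]], Q = [[1], [2]].
Insert 5: appended to row 1. P = [[3, 5], [4]], Q = [[1, 3], [2]].
Insert 2: 2 bumps 3 from row 1; 3 bumps 4 from row 2; 4 starts row 3. P = [[2, 5], [3], [4]], Q = [[1, 3], [2], [4]].
Insert 6: appended to row 1. P = [[2, 5, 6], [3], [4]], Q = [[1, 3, 5], [2], [4]].
Insert 1: 1 bumps 2 from row 1; 2 bumps 3 from row 2; 3 bumps 4 from row 3; 4 starts row 4. P = [[1, 5, 6], [2], [3], [4]], Q = [[1, 3, 5], [2], [4], [6]].
Insert 7: appended to row 1. P = [[1, 5, 6, 7], [2], [3], [4]], Q = [[1, 3, 5, 7], [2], [4], [6]].

So P = [[1, 5, 6, 7], [2], [3], [4]], Q = [[1, 3, 5, 7], [2], [4], [6]].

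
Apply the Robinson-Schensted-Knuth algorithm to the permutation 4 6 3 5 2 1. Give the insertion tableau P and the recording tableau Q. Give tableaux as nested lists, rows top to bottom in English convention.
P = [[1, 5], [2, 6], [3], [4]], Q = [[1, 2], [3, 4], [5], [6]]

Insert each entry of the permutation into P by Schensted row insertion, recording in Q the position of each new cell.

After inserting 4: P = [[4]].
After inserting 6: P = [[4, 6]].
After inserting 3: P = [[3, 6], [4]].
After inserting 5: P = [[3, 5], [4, 6]].
After inserting 2: P = [[2, 5], [3, 6], [4]].
After inserting 1: P = [[1, 5], [2, 6], [3], [4]].

So P = [[1, 5], [2, 6], [3], [4]], Q = [[1, 2], [3, 4], [5], [6]].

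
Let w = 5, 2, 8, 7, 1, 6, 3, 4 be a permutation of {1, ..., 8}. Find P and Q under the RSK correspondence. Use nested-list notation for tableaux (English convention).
Insert each entry of the permutation into P by Schensted row insertion, recording in Q the position of each new cell.

Insert 5: appended to row 1. P = [[5]].
Insert 2: 2 bumps 5 from row 1; 5 starts row 2. P = [[2], [5]].
Insert 8: appended to row 1. P = [[2, 8], [5]].
Insert 7: 7 bumps 8 from row 1; 8 appends to row 2. P = [[2, 7], [5, 8]].
Insert 1: 1 bumps 2 from row 1; 2 bumps 5 from row 2; 5 starts row 3. P = [[1, 7], [2, 8], [5]].
Insert 6: 6 bumps 7 from row 1; 7 bumps 8 from row 2; 8 appends to row 3. P = [[1, 6], [2, 7], [5, 8]].
Insert 3: 3 bumps 6 from row 1; 6 bumps 7 from row 2; 7 bumps 8 from row 3; 8 starts row 4. P = [[1, 3], [2, 6], [5, 7], [8]].
Insert 4: appended to row 1. P = [[1, 3, 4], [2, 6], [5, 7], [8]].

So P = [[1, 3, 4], [2, 6], [5, 7], [8]], Q = [[1, 3, 8], [2, 4], [5, 6], [7]].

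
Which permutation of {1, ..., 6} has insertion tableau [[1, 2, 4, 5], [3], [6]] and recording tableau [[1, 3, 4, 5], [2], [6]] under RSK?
Reverse the RSK construction: for i from n down to 1, find the cell of Q containing i, remove the entry at that cell from P, and reverse-bump it up through P; the value ejected from row 1 is w(i).

Step i=6: Q has 6 at row 3, column 1; remove 6 from row 3 of P and reverse-bump: 6 enters row 2 and ejects 3; 3 enters row 1 and ejects 2. So w(6) = 2. P is now [[1, 3, 4, 5], [6]].
Step i=5: Q has 5 at row 1, column 4; remove that cell from P, ejecting 5. So w(5) = 5. P is now [[1, 3, 4], [6]].
Step i=4: Q has 4 at row 1, column 3; remove that cell from P, ejecting 4. So w(4) = 4. P is now [[1, 3], [6]].
Step i=3: Q has 3 at row 1, column 2; remove that cell from P, ejecting 3. So w(3) = 3. P is now [[1], [6]].
Step i=2: Q has 2 at row 2, column 1; remove 6 from row 2 of P and reverse-bump: 6 enters row 1 and ejects 1. So w(2) = 1. P is now [[6]].
Step i=1: Q has 1 at row 1, column 1; remove that cell from P, ejecting 6. So w(1) = 6. P is now [].

So w = 6 1 3 4 5 2.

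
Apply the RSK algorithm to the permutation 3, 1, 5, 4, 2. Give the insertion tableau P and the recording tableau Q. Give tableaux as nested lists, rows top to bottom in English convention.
P = [[1, 2], [3, 4], [5]], Q = [[1, 3], [2, 4], [5]]

Insert each entry of the permutation into P by Schensted row insertion, recording in Q the position of each new cell.

Insert 3: appended to row 1. P = [[3]], Q = [[1]].
Insert 1: 1 bumps 3 from row 1; 3 starts row 2. P = [[1], [3]], Q = [[1], [2]].
Insert 5: appended to row 1. P = [[1, 5], [3]], Q = [[1, 3], [2]].
Insert 4: 4 bumps 5 from row 1; 5 appends to row 2. P = [[1, 4], [3, 5]], Q = [[1, 3], [2, 4]].
Insert 2: 2 bumps 4 from row 1; 4 bumps 5 from row 2; 5 starts row 3. P = [[1, 2], [3, 4], [5]], Q = [[1, 3], [2, 4], [5]].

So P = [[1, 2], [3, 4], [5]], Q = [[1, 3], [2, 4], [5]].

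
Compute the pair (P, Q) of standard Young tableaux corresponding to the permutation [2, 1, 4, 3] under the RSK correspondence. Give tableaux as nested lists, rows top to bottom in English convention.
P = [[1, 3], [2, 4]], Q = [[1, 3], [2, 4]]

Insert each entry of the permutation into P by Schensted row insertion, recording in Q the position of each new cell.

Insert 2: appended to row 1. P = [[2]], Q = [[1]].
Insert 1: 1 bumps 2 from row 1; 2 starts row 2. P = [[1], [2]], Q = [[1], [2]].
Insert 4: appended to row 1. P = [[1, 4], [2]], Q = [[1, 3], [2]].
Insert 3: 3 bumps 4 from row 1; 4 appends to row 2. P = [[1, 3], [2, 4]], Q = [[1, 3], [2, 4]].

So P = [[1, 3], [2, 4]], Q = [[1, 3], [2, 4]].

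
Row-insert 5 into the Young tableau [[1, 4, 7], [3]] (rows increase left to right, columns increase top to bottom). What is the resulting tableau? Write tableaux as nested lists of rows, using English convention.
[[1, 4, 5], [3, 7]]

In row 1, 5 replaces 7 (the leftmost entry greater than 5); 7 is bumped to row 2. 7 is appended to row 2. The new tableau is [[1, 4, 5], [3, 7]].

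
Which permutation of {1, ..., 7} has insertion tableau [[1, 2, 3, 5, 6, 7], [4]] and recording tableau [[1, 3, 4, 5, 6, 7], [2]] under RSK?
4 1 2 3 5 6 7

Reverse the RSK construction: for i from n down to 1, find the cell of Q containing i, remove the entry at that cell from P, and reverse-bump it up through P; the value ejected from row 1 is w(i).

Step i=7: Q has 7 at row 1, column 6; remove that cell from P, ejecting 7. So w(7) = 7. P is now [[1, 2, 3, 5, 6], [4]].
Step i=6: Q has 6 at row 1, column 5; remove that cell from P, ejecting 6. So w(6) = 6. P is now [[1, 2, 3, 5], [4]].
Step i=5: Q has 5 at row 1, column 4; remove that cell from P, ejecting 5. So w(5) = 5. P is now [[1, 2, 3], [4]].
Step i=4: Q has 4 at row 1, column 3; remove that cell from P, ejecting 3. So w(4) = 3. P is now [[1, 2], [4]].
Step i=3: Q has 3 at row 1, column 2; remove that cell from P, ejecting 2. So w(3) = 2. P is now [[1], [4]].
Step i=2: Q has 2 at row 2, column 1; remove 4 from row 2 of P and reverse-bump: 4 enters row 1 and ejects 1. So w(2) = 1. P is now [[4]].
Step i=1: Q has 1 at row 1, column 1; remove that cell from P, ejecting 4. So w(1) = 4. P is now [].

So w = 4 1 2 3 5 6 7.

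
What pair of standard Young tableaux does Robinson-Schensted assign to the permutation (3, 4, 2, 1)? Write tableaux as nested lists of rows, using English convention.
P = [[1, 4], [2], [3]], Q = [[1, 2], [3], [4]]

Insert each entry of the permutation into P by Schensted row insertion, recording in Q the position of each new cell.

Insert 3: appended to row 1. P = [[3]].
Insert 4: appended to row 1. P = [[3, 4]].
Insert 2: 2 bumps 3 from row 1; 3 starts row 2. P = [[2, 4], [3]].
Insert 1: 1 bumps 2 from row 1; 2 bumps 3 from row 2; 3 starts row 3. P = [[1, 4], [2], [3]].

So P = [[1, 4], [2], [3]], Q = [[1, 2], [3], [4]].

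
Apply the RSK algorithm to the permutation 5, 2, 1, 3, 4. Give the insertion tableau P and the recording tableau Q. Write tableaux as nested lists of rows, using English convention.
P = [[1, 3, 4], [2], [5]], Q = [[1, 4, 5], [2], [3]]

Insert each entry of the permutation into P by Schensted row insertion, recording in Q the position of each new cell.

Insert 5: appended to row 1. P = [[5]], Q = [[1]].
Insert 2: 2 bumps 5 from row 1; 5 starts row 2. P = [[2], [5]], Q = [[1], [2]].
Insert 1: 1 bumps 2 from row 1; 2 bumps 5 from row 2; 5 starts row 3. P = [[1], [2], [5]], Q = [[1], [2], [3]].
Insert 3: appended to row 1. P = [[1, 3], [2], [5]], Q = [[1, 4], [2], [3]].
Insert 4: appended to row 1. P = [[1, 3, 4], [2], [5]], Q = [[1, 4, 5], [2], [3]].

So P = [[1, 3, 4], [2], [5]], Q = [[1, 4, 5], [2], [3]].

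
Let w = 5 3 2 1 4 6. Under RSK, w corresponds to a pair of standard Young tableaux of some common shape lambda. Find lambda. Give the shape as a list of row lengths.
[3, 1, 1, 1]

Row-insert each entry into an empty tableau.

After inserting 5: P = [[5]].
After inserting 3: P = [[3], [5]].
After inserting 2: P = [[2], [3], [5]].
After inserting 1: P = [[1], [2], [3], [5]].
After inserting 4: P = [[1, 4], [2], [3], [5]].
After inserting 6: P = [[1, 4, 6], [2], [3], [5]].

The final insertion tableau P = [[1, 4, 6], [2], [3], [5]] has shape [3, 1, 1, 1].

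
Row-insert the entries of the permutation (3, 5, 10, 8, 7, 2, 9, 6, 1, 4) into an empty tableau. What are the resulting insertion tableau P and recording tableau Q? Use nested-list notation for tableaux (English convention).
P = [[1, 4, 6, 9], [2, 5], [3, 7], [8], [10]], Q = [[1, 2, 3, 7], [4, 8], [5, 10], [6], [9]]

Insert each entry of the permutation into P by Schensted row insertion, recording in Q the position of each new cell.

Insert 3: appended to row 1. P = [[3]].
Insert 5: appended to row 1. P = [[3, 5]].
Insert 10: appended to row 1. P = [[3, 5, 10]].
Insert 8: 8 bumps 10 from row 1; 10 starts row 2. P = [[3, 5, 8], [10]].
Insert 7: 7 bumps 8 from row 1; 8 bumps 10 from row 2; 10 starts row 3. P = [[3, 5, 7], [8], [10]].
Insert 2: 2 bumps 3 from row 1; 3 bumps 8 from row 2; 8 bumps 10 from row 3; 10 starts row 4. P = [[2, 5, 7], [3], [8], [10]].
Insert 9: appended to row 1. P = [[2, 5, 7, 9], [3], [8], [10]].
Insert 6: 6 bumps 7 from row 1; 7 appends to row 2. P = [[2, 5, 6, 9], [3, 7], [8], [10]].
Insert 1: 1 bumps 2 from row 1; 2 bumps 3 from row 2; 3 bumps 8 from row 3; 8 bumps 10 from row 4; 10 starts row 5. P = [[1, 5, 6, 9], [2, 7], [3], [8], [10]].
Insert 4: 4 bumps 5 from row 1; 5 bumps 7 from row 2; 7 appends to row 3. P = [[1, 4, 6, 9], [2, 5], [3, 7], [8], [10]].

So P = [[1, 4, 6, 9], [2, 5], [3, 7], [8], [10]], Q = [[1, 2, 3, 7], [4, 8], [5, 10], [6], [9]].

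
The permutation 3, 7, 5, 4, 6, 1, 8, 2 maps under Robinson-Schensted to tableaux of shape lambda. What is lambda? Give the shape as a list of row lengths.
Row-insert each entry into an empty tableau.

After inserting 3: P = [[3]].
After inserting 7: P = [[3, 7]].
After inserting 5: P = [[3, 5], [7]].
After inserting 4: P = [[3, 4], [5], [7]].
After inserting 6: P = [[3, 4, 6], [5], [7]].
After inserting 1: P = [[1, 4, 6], [3], [5], [7]].
After inserting 8: P = [[1, 4, 6, 8], [3], [5], [7]].
After inserting 2: P = [[1, 2, 6, 8], [3, 4], [5], [7]].

The final insertion tableau P = [[1, 2, 6, 8], [3, 4], [5], [7]] has shape [4, 2, 1, 1].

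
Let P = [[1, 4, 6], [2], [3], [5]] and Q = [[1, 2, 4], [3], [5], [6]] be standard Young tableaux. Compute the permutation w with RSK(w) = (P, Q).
3 5 4 6 2 1

Reverse the RSK construction: for i from n down to 1, find the cell of Q containing i, remove the entry at that cell from P, and reverse-bump it up through P; the value ejected from row 1 is w(i).

Step i=6: Q has 6 at row 4, column 1; remove 5 from row 4 of P and reverse-bump: 5 enters row 3 and ejects 3; 3 enters row 2 and ejects 2; 2 enters row 1 and ejects 1. So w(6) = 1. P is now [[2, 4, 6], [3], [5]].
Step i=5: Q has 5 at row 3, column 1; remove 5 from row 3 of P and reverse-bump: 5 enters row 2 and ejects 3; 3 enters row 1 and ejects 2. So w(5) = 2. P is now [[3, 4, 6], [5]].
Step i=4: Q has 4 at row 1, column 3; remove that cell from P, ejecting 6. So w(4) = 6. P is now [[3, 4], [5]].
Step i=3: Q has 3 at row 2, column 1; remove 5 from row 2 of P and reverse-bump: 5 enters row 1 and ejects 4. So w(3) = 4. P is now [[3, 5]].
Step i=2: Q has 2 at row 1, column 2; remove that cell from P, ejecting 5. So w(2) = 5. P is now [[3]].
Step i=1: Q has 1 at row 1, column 1; remove that cell from P, ejecting 3. So w(1) = 3. P is now [].

So w = 3 5 4 6 2 1.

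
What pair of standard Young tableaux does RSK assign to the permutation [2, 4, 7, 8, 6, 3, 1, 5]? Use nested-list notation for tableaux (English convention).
Insert each entry of the permutation into P by Schensted row insertion, recording in Q the position of each new cell.

Insert 2: appended to row 1. P = [[2]].
Insert 4: appended to row 1. P = [[2, 4]].
Insert 7: appended to row 1. P = [[2, 4, 7]].
Insert 8: appended to row 1. P = [[2, 4, 7, 8]].
Insert 6: 6 bumps 7 from row 1; 7 starts row 2. P = [[2, 4, 6, 8], [7]].
Insert 3: 3 bumps 4 from row 1; 4 bumps 7 from row 2; 7 starts row 3. P = [[2, 3, 6, 8], [4], [7]].
Insert 1: 1 bumps 2 from row 1; 2 bumps 4 from row 2; 4 bumps 7 from row 3; 7 starts row 4. P = [[1, 3, 6, 8], [2], [4], [7]].
Insert 5: 5 bumps 6 from row 1; 6 appends to row 2. P = [[1, 3, 5, 8], [2, 6], [4], [7]].

So P = [[1, 3, 5, 8], [2, 6], [4], [7]], Q = [[1, 2, 3, 4], [5, 8], [6], [7]].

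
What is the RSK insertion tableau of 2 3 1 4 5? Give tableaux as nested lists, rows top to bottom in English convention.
Insert 2: appended to row 1. P = [[2]].
Insert 3: appended to row 1. P = [[2, 3]].
Insert 1: 1 bumps 2 from row 1; 2 starts row 2. P = [[1, 3], [2]].
Insert 4: appended to row 1. P = [[1, 3, 4], [2]].
Insert 5: appended to row 1. P = [[1, 3, 4, 5], [2]].

So P = [[1, 3, 4, 5], [2]].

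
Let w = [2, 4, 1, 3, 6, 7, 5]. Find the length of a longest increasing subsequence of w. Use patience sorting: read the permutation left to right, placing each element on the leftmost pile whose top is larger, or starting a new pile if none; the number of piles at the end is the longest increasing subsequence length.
4

2: new pile. tops = [2]
4: new pile. tops = [2, 4]
1: onto pile 1 (replacing 2). tops = [1, 4]
3: onto pile 2 (replacing 4). tops = [1, 3]
6: new pile. tops = [1, 3, 6]
7: new pile. tops = [1, 3, 6, 7]
5: onto pile 3 (replacing 6). tops = [1, 3, 5, 7]

4 piles, so the longest increasing subsequence has length 4.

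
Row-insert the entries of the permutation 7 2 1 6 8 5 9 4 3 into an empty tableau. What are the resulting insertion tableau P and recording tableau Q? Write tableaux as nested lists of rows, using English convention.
Insert each entry of the permutation into P by Schensted row insertion, recording in Q the position of each new cell.

After inserting 7: P = [[7]].
After inserting 2: P = [[2], [7]].
After inserting 1: P = [[1], [2], [7]].
After inserting 6: P = [[1, 6], [2], [7]].
After inserting 8: P = [[1, 6, 8], [2], [7]].
After inserting 5: P = [[1, 5, 8], [2, 6], [7]].
After inserting 9: P = [[1, 5, 8, 9], [2, 6], [7]].
After inserting 4: P = [[1, 4, 8, 9], [2, 5], [6], [7]].
After inserting 3: P = [[1, 3, 8, 9], [2, 4], [5], [6], [7]].

So P = [[1, 3, 8, 9], [2, 4], [5], [6], [7]], Q = [[1, 4, 5, 7], [2, 6], [3], [8], [9]].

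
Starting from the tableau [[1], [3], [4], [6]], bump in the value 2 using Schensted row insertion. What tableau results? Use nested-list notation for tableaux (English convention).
2 is larger than every entry of row 1, so it is appended to row 1. The new tableau is [[1, 2], [3], [4], [6]].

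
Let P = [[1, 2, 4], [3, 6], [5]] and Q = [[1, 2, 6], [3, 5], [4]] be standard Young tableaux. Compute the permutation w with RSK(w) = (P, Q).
5 6 3 1 2 4

Reverse the RSK construction: for i from n down to 1, find the cell of Q containing i, remove the entry at that cell from P, and reverse-bump it up through P; the value ejected from row 1 is w(i).

Step i=6: Q has 6 at row 1, column 3; remove that cell from P, ejecting 4. So w(6) = 4. P is now [[1, 2], [3, 6], [5]].
Step i=5: Q has 5 at row 2, column 2; remove 6 from row 2 of P and reverse-bump: 6 enters row 1 and ejects 2. So w(5) = 2. P is now [[1, 6], [3], [5]].
Step i=4: Q has 4 at row 3, column 1; remove 5 from row 3 of P and reverse-bump: 5 enters row 2 and ejects 3; 3 enters row 1 and ejects 1. So w(4) = 1. P is now [[3, 6], [5]].
Step i=3: Q has 3 at row 2, column 1; remove 5 from row 2 of P and reverse-bump: 5 enters row 1 and ejects 3. So w(3) = 3. P is now [[5, 6]].
Step i=2: Q has 2 at row 1, column 2; remove that cell from P, ejecting 6. So w(2) = 6. P is now [[5]].
Step i=1: Q has 1 at row 1, column 1; remove that cell from P, ejecting 5. So w(1) = 5. P is now [].

So w = 5 6 3 1 2 4.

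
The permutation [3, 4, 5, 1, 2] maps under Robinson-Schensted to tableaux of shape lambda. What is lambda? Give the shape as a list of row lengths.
[3, 2]

Row-insert each entry into an empty tableau.

After inserting 3: P = [[3]].
After inserting 4: P = [[3, 4]].
After inserting 5: P = [[3, 4, 5]].
After inserting 1: P = [[1, 4, 5], [3]].
After inserting 2: P = [[1, 2, 5], [3, 4]].

The final insertion tableau P = [[1, 2, 5], [3, 4]] has shape [3, 2].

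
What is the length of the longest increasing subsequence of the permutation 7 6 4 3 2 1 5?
2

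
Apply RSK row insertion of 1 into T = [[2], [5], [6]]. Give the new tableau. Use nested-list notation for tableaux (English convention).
In row 1, 1 replaces 2 (the leftmost entry greater than 1); 2 is bumped to row 2. In row 2, 2 replaces 5 (the leftmost entry greater than 2); 5 is bumped to row 3. In row 3, 5 replaces 6 (the leftmost entry greater than 5); 6 is bumped to row 4. 6 starts a new row 4. The new tableau is [[1], [2], [5], [6]].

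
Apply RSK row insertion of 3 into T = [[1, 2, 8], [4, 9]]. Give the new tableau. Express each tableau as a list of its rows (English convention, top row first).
In row 1, 3 replaces 8 (the leftmost entry greater than 3); 8 is bumped to row 2. In row 2, 8 replaces 9 (the leftmost entry greater than 8); 9 is bumped to row 3. 9 starts a new row 3. The new tableau is [[1, 2, 3], [4, 8], [9]].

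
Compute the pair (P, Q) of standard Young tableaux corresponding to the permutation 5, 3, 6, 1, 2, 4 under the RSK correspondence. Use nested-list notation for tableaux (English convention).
Insert each entry of the permutation into P by Schensted row insertion, recording in Q the position of each new cell.

Insert 5: appended to row 1. P = [[5]], Q = [[1]].
Insert 3: 3 bumps 5 from row 1; 5 starts row 2. P = [[3], [5]], Q = [[1], [2]].
Insert 6: appended to row 1. P = [[3, 6], [5]], Q = [[1, 3], [2]].
Insert 1: 1 bumps 3 from row 1; 3 bumps 5 from row 2; 5 starts row 3. P = [[1, 6], [3], [5]], Q = [[1, 3], [2], [4]].
Insert 2: 2 bumps 6 from row 1; 6 appends to row 2. P = [[1, 2], [3, 6], [5]], Q = [[1, 3], [2, 5], [4]].
Insert 4: appended to row 1. P = [[1, 2, 4], [3, 6], [5]], Q = [[1, 3, 6], [2, 5], [4]].

So P = [[1, 2, 4], [3, 6], [5]], Q = [[1, 3, 6], [2, 5], [4]].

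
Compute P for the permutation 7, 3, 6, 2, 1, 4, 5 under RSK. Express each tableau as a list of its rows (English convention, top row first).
Insert 7: appended to row 1. P = [[7]].
Insert 3: 3 bumps 7 from row 1; 7 starts row 2. P = [[3], [7]].
Insert 6: appended to row 1. P = [[3, 6], [7]].
Insert 2: 2 bumps 3 from row 1; 3 bumps 7 from row 2; 7 starts row 3. P = [[2, 6], [3], [7]].
Insert 1: 1 bumps 2 from row 1; 2 bumps 3 from row 2; 3 bumps 7 from row 3; 7 starts row 4. P = [[1, 6], [2], [3], [7]].
Insert 4: 4 bumps 6 from row 1; 6 appends to row 2. P = [[1, 4], [2, 6], [3], [7]].
Insert 5: appended to row 1. P = [[1, 4, 5], [2, 6], [3], [7]].

So P = [[1, 4, 5], [2, 6], [3], [7]].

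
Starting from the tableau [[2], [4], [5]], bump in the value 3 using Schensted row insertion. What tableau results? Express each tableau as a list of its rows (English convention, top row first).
3 is larger than every entry of row 1, so it is appended to row 1. The new tableau is [[2, 3], [4], [5]].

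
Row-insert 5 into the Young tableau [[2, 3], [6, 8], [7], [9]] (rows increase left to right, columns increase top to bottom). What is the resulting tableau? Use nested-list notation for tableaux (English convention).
[[2, 3, 5], [6, 8], [7], [9]]

5 is larger than every entry of row 1, so it is appended to row 1. The new tableau is [[2, 3, 5], [6, 8], [7], [9]].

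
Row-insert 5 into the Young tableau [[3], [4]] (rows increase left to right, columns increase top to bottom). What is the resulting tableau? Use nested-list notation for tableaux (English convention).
5 is larger than every entry of row 1, so it is appended to row 1. The new tableau is [[3, 5], [4]].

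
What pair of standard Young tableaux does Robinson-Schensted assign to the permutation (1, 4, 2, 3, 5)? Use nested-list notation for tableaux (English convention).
P = [[1, 2, 3, 5], [4]], Q = [[1, 2, 4, 5], [3]]

Insert each entry of the permutation into P by Schensted row insertion, recording in Q the position of each new cell.

Insert 1: appended to row 1. P = [[1]], Q = [[1]].
Insert 4: appended to row 1. P = [[1, 4]], Q = [[1, 2]].
Insert 2: 2 bumps 4 from row 1; 4 starts row 2. P = [[1, 2], [4]], Q = [[1, 2], [3]].
Insert 3: appended to row 1. P = [[1, 2, 3], [4]], Q = [[1, 2, 4], [3]].
Insert 5: appended to row 1. P = [[1, 2, 3, 5], [4]], Q = [[1, 2, 4, 5], [3]].

So P = [[1, 2, 3, 5], [4]], Q = [[1, 2, 4, 5], [3]].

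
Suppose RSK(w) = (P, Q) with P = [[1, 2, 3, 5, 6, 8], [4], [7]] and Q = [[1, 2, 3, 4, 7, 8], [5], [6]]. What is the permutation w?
Reverse the RSK construction: for i from n down to 1, find the cell of Q containing i, remove the entry at that cell from P, and reverse-bump it up through P; the value ejected from row 1 is w(i).

Step i=8: Q has 8 at row 1, column 6; remove that cell from P, ejecting 8. So w(8) = 8. P is now [[1, 2, 3, 5, 6], [4], [7]].
Step i=7: Q has 7 at row 1, column 5; remove that cell from P, ejecting 6. So w(7) = 6. P is now [[1, 2, 3, 5], [4], [7]].
Step i=6: Q has 6 at row 3, column 1; remove 7 from row 3 of P and reverse-bump: 7 enters row 2 and ejects 4; 4 enters row 1 and ejects 3. So w(6) = 3. P is now [[1, 2, 4, 5], [7]].
Step i=5: Q has 5 at row 2, column 1; remove 7 from row 2 of P and reverse-bump: 7 enters row 1 and ejects 5. So w(5) = 5. P is now [[1, 2, 4, 7]].
Step i=4: Q has 4 at row 1, column 4; remove that cell from P, ejecting 7. So w(4) = 7. P is now [[1, 2, 4]].
Step i=3: Q has 3 at row 1, column 3; remove that cell from P, ejecting 4. So w(3) = 4. P is now [[1, 2]].
Step i=2: Q has 2 at row 1, column 2; remove that cell from P, ejecting 2. So w(2) = 2. P is now [[1]].
Step i=1: Q has 1 at row 1, column 1; remove that cell from P, ejecting 1. So w(1) = 1. P is now [].

So w = 1 2 4 7 5 3 6 8.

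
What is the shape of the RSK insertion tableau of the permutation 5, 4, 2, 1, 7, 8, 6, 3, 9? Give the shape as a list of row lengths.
Row-insert each entry into an empty tableau.

After inserting 5: P = [[5]].
After inserting 4: P = [[4], [5]].
After inserting 2: P = [[2], [4], [5]].
After inserting 1: P = [[1], [2], [4], [5]].
After inserting 7: P = [[1, 7], [2], [4], [5]].
After inserting 8: P = [[1, 7, 8], [2], [4], [5]].
After inserting 6: P = [[1, 6, 8], [2, 7], [4], [5]].
After inserting 3: P = [[1, 3, 8], [2, 6], [4, 7], [5]].
After inserting 9: P = [[1, 3, 8, 9], [2, 6], [4, 7], [5]].

The final insertion tableau P = [[1, 3, 8, 9], [2, 6], [4, 7], [5]] has shape [4, 2, 2, 1].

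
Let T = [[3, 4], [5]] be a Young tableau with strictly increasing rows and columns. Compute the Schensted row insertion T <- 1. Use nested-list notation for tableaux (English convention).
In row 1, 1 replaces 3 (the leftmost entry greater than 1); 3 is bumped to row 2. In row 2, 3 replaces 5 (the leftmost entry greater than 3); 5 is bumped to row 3. 5 starts a new row 3. The new tableau is [[1, 4], [3], [5]].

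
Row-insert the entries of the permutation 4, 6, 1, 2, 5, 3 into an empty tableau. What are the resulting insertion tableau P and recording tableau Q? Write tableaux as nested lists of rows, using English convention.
P = [[1, 2, 3], [4, 5], [6]], Q = [[1, 2, 5], [3, 4], [6]]

Insert each entry of the permutation into P by Schensted row insertion, recording in Q the position of each new cell.

Insert 4: appended to row 1. P = [[4]].
Insert 6: appended to row 1. P = [[4, 6]].
Insert 1: 1 bumps 4 from row 1; 4 starts row 2. P = [[1, 6], [4]].
Insert 2: 2 bumps 6 from row 1; 6 appends to row 2. P = [[1, 2], [4, 6]].
Insert 5: appended to row 1. P = [[1, 2, 5], [4, 6]].
Insert 3: 3 bumps 5 from row 1; 5 bumps 6 from row 2; 6 starts row 3. P = [[1, 2, 3], [4, 5], [6]].

So P = [[1, 2, 3], [4, 5], [6]], Q = [[1, 2, 5], [3, 4], [6]].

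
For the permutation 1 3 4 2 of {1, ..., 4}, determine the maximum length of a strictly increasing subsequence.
3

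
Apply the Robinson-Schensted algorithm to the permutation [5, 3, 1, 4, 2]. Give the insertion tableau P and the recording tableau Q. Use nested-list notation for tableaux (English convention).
P = [[1, 2], [3, 4], [5]], Q = [[1, 4], [2, 5], [3]]

Insert each entry of the permutation into P by Schensted row insertion, recording in Q the position of each new cell.

Insert 5: appended to row 1. P = [[5]].
Insert 3: 3 bumps 5 from row 1; 5 starts row 2. P = [[3], [5]].
Insert 1: 1 bumps 3 from row 1; 3 bumps 5 from row 2; 5 starts row 3. P = [[1], [3], [5]].
Insert 4: appended to row 1. P = [[1, 4], [3], [5]].
Insert 2: 2 bumps 4 from row 1; 4 appends to row 2. P = [[1, 2], [3, 4], [5]].

So P = [[1, 2], [3, 4], [5]], Q = [[1, 4], [2, 5], [3]].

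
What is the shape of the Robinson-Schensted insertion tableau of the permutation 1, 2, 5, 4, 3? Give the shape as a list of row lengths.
Row-insert each entry into an empty tableau.

After inserting 1: P = [[1]].
After inserting 2: P = [[1, 2]].
After inserting 5: P = [[1, 2, 5]].
After inserting 4: P = [[1, 2, 4], [5]].
After inserting 3: P = [[1, 2, 3], [4], [5]].

The final insertion tableau P = [[1, 2, 3], [4], [5]] has shape [3, 1, 1].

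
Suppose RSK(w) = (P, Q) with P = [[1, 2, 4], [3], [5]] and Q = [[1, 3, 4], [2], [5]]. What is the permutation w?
5 1 3 4 2

Reverse the RSK construction: for i from n down to 1, find the cell of Q containing i, remove the entry at that cell from P, and reverse-bump it up through P; the value ejected from row 1 is w(i).

Step i=5: Q has 5 at row 3, column 1; remove 5 from row 3 of P and reverse-bump: 5 enters row 2 and ejects 3; 3 enters row 1 and ejects 2. So w(5) = 2. P is now [[1, 3, 4], [5]].
Step i=4: Q has 4 at row 1, column 3; remove that cell from P, ejecting 4. So w(4) = 4. P is now [[1, 3], [5]].
Step i=3: Q has 3 at row 1, column 2; remove that cell from P, ejecting 3. So w(3) = 3. P is now [[1], [5]].
Step i=2: Q has 2 at row 2, column 1; remove 5 from row 2 of P and reverse-bump: 5 enters row 1 and ejects 1. So w(2) = 1. P is now [[5]].
Step i=1: Q has 1 at row 1, column 1; remove that cell from P, ejecting 5. So w(1) = 5. P is now [].

So w = 5 1 3 4 2.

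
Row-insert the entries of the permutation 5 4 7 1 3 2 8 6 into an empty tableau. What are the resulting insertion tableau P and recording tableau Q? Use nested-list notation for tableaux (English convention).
P = [[1, 2, 6], [3, 7, 8], [4], [5]], Q = [[1, 3, 7], [2, 5, 8], [4], [6]]

Insert each entry of the permutation into P by Schensted row insertion, recording in Q the position of each new cell.

Insert 5: appended to row 1. P = [[5]].
Insert 4: 4 bumps 5 from row 1; 5 starts row 2. P = [[4], [5]].
Insert 7: appended to row 1. P = [[4, 7], [5]].
Insert 1: 1 bumps 4 from row 1; 4 bumps 5 from row 2; 5 starts row 3. P = [[1, 7], [4], [5]].
Insert 3: 3 bumps 7 from row 1; 7 appends to row 2. P = [[1, 3], [4, 7], [5]].
Insert 2: 2 bumps 3 from row 1; 3 bumps 4 from row 2; 4 bumps 5 from row 3; 5 starts row 4. P = [[1, 2], [3, 7], [4], [5]].
Insert 8: appended to row 1. P = [[1, 2, 8], [3, 7], [4], [5]].
Insert 6: 6 bumps 8 from row 1; 8 appends to row 2. P = [[1, 2, 6], [3, 7, 8], [4], [5]].

So P = [[1, 2, 6], [3, 7, 8], [4], [5]], Q = [[1, 3, 7], [2, 5, 8], [4], [6]].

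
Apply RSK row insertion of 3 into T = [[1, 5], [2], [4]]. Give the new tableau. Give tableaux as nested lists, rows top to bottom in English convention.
In row 1, 3 replaces 5 (the leftmost entry greater than 3); 5 is bumped to row 2. 5 is appended to row 2. The new tableau is [[1, 3], [2, 5], [4]].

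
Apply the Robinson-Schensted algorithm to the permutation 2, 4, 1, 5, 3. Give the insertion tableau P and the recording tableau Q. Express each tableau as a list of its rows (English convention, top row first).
Insert each entry of the permutation into P by Schensted row insertion, recording in Q the position of each new cell.

Insert 2: appended to row 1. P = [[2]].
Insert 4: appended to row 1. P = [[2, 4]].
Insert 1: 1 bumps 2 from row 1; 2 starts row 2. P = [[1, 4], [2]].
Insert 5: appended to row 1. P = [[1, 4, 5], [2]].
Insert 3: 3 bumps 4 from row 1; 4 appends to row 2. P = [[1, 3, 5], [2, 4]].

So P = [[1, 3, 5], [2, 4]], Q = [[1, 2, 4], [3, 5]].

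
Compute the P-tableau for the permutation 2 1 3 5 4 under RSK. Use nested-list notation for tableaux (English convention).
P = [[1, 3, 4], [2, 5]]

Insert 2: appended to row 1. P = [[2]].
Insert 1: 1 bumps 2 from row 1; 2 starts row 2. P = [[1], [2]].
Insert 3: appended to row 1. P = [[1, 3], [2]].
Insert 5: appended to row 1. P = [[1, 3, 5], [2]].
Insert 4: 4 bumps 5 from row 1; 5 appends to row 2. P = [[1, 3, 4], [2, 5]].

So P = [[1, 3, 4], [2, 5]].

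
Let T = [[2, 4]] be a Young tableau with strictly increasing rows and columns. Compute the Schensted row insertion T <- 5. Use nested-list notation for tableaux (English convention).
5 is larger than every entry of row 1, so it is appended to row 1. The new tableau is [[2, 4, 5]].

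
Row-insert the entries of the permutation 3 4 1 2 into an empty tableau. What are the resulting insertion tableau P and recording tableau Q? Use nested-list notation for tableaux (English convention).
P = [[1, 2], [3, 4]], Q = [[1, 2], [3, 4]]

Insert each entry of the permutation into P by Schensted row insertion, recording in Q the position of each new cell.

Insert 3: appended to row 1. P = [[3]].
Insert 4: appended to row 1. P = [[3, 4]].
Insert 1: 1 bumps 3 from row 1; 3 starts row 2. P = [[1, 4], [3]].
Insert 2: 2 bumps 4 from row 1; 4 appends to row 2. P = [[1, 2], [3, 4]].

So P = [[1, 2], [3, 4]], Q = [[1, 2], [3, 4]].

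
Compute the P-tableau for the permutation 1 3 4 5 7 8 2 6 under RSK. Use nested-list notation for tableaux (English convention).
Insert 1: appended to row 1. P = [[1]].
Insert 3: appended to row 1. P = [[1, 3]].
Insert 4: appended to row 1. P = [[1, 3, 4]].
Insert 5: appended to row 1. P = [[1, 3, 4, 5]].
Insert 7: appended to row 1. P = [[1, 3, 4, 5, 7]].
Insert 8: appended to row 1. P = [[1, 3, 4, 5, 7, 8]].
Insert 2: 2 bumps 3 from row 1; 3 starts row 2. P = [[1, 2, 4, 5, 7, 8], [3]].
Insert 6: 6 bumps 7 from row 1; 7 appends to row 2. P = [[1, 2, 4, 5, 6, 8], [3, 7]].

So P = [[1, 2, 4, 5, 6, 8], [3, 7]].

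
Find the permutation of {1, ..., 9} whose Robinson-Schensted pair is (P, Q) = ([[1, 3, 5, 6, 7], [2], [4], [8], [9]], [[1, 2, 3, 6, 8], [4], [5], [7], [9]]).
2 4 9 8 5 6 3 7 1

Reverse the RSK construction: for i from n down to 1, find the cell of Q containing i, remove the entry at that cell from P, and reverse-bump it up through P; the value ejected from row 1 is w(i).

Step i=9: Q has 9 at row 5, column 1; remove 9 from row 5 of P and reverse-bump: 9 enters row 4 and ejects 8; 8 enters row 3 and ejects 4; 4 enters row 2 and ejects 2; 2 enters row 1 and ejects 1. So w(9) = 1. P is now [[2, 3, 5, 6, 7], [4], [8], [9]].
Step i=8: Q has 8 at row 1, column 5; remove that cell from P, ejecting 7. So w(8) = 7. P is now [[2, 3, 5, 6], [4], [8], [9]].
Step i=7: Q has 7 at row 4, column 1; remove 9 from row 4 of P and reverse-bump: 9 enters row 3 and ejects 8; 8 enters row 2 and ejects 4; 4 enters row 1 and ejects 3. So w(7) = 3. P is now [[2, 4, 5, 6], [8], [9]].
Step i=6: Q has 6 at row 1, column 4; remove that cell from P, ejecting 6. So w(6) = 6. P is now [[2, 4, 5], [8], [9]].
Step i=5: Q has 5 at row 3, column 1; remove 9 from row 3 of P and reverse-bump: 9 enters row 2 and ejects 8; 8 enters row 1 and ejects 5. So w(5) = 5. P is now [[2, 4, 8], [9]].
Step i=4: Q has 4 at row 2, column 1; remove 9 from row 2 of P and reverse-bump: 9 enters row 1 and ejects 8. So w(4) = 8. P is now [[2, 4, 9]].
Step i=3: Q has 3 at row 1, column 3; remove that cell from P, ejecting 9. So w(3) = 9. P is now [[2, 4]].
Step i=2: Q has 2 at row 1, column 2; remove that cell from P, ejecting 4. So w(2) = 4. P is now [[2]].
Step i=1: Q has 1 at row 1, column 1; remove that cell from P, ejecting 2. So w(1) = 2. P is now [].

So w = 2 4 9 8 5 6 3 7 1.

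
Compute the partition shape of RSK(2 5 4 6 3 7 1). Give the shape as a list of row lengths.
Row-insert each entry into an empty tableau.

After inserting 2: P = [[2]].
After inserting 5: P = [[2, 5]].
After inserting 4: P = [[2, 4], [5]].
After inserting 6: P = [[2, 4, 6], [5]].
After inserting 3: P = [[2, 3, 6], [4], [5]].
After inserting 7: P = [[2, 3, 6, 7], [4], [5]].
After inserting 1: P = [[1, 3, 6, 7], [2], [4], [5]].

The final insertion tableau P = [[1, 3, 6, 7], [2], [4], [5]] has shape [4, 1, 1, 1].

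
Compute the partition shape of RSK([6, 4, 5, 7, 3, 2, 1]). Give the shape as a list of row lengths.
Row-insert each entry into an empty tableau.

After inserting 6: P = [[6]].
After inserting 4: P = [[4], [6]].
After inserting 5: P = [[4, 5], [6]].
After inserting 7: P = [[4, 5, 7], [6]].
After inserting 3: P = [[3, 5, 7], [4], [6]].
After inserting 2: P = [[2, 5, 7], [3], [4], [6]].
After inserting 1: P = [[1, 5, 7], [2], [3], [4], [6]].

The final insertion tableau P = [[1, 5, 7], [2], [3], [4], [6]] has shape [3, 1, 1, 1, 1].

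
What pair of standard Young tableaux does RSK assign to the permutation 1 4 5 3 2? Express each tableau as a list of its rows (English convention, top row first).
Insert each entry of the permutation into P by Schensted row insertion, recording in Q the position of each new cell.

Insert 1: appended to row 1. P = [[1]].
Insert 4: appended to row 1. P = [[1, 4]].
Insert 5: appended to row 1. P = [[1, 4, 5]].
Insert 3: 3 bumps 4 from row 1; 4 starts row 2. P = [[1, 3, 5], [4]].
Insert 2: 2 bumps 3 from row 1; 3 bumps 4 from row 2; 4 starts row 3. P = [[1, 2, 5], [3], [4]].

So P = [[1, 2, 5], [3], [4]], Q = [[1, 2, 3], [4], [5]].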